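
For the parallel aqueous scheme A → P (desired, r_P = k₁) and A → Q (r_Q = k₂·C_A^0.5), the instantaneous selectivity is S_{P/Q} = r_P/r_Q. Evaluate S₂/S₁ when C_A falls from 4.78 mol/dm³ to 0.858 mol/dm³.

S_{P/Q} = (k₁/k₂)·C_A^-0.5, so S₂/S₁ = (C_{A,2}/C_{A,1})^-0.5.
= (0.858/4.78)^(-0.5) = (0.1795)^(-0.5) = 2.36.
Selectivity toward P rises as C_A falls — low-concentration operation is favoured.

2.36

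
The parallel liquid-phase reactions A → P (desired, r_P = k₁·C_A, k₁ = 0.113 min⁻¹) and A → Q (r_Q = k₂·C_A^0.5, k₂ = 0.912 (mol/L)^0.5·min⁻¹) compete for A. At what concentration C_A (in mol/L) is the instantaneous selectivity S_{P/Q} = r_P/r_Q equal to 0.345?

7.75 mol/L

S_{P/Q} = (k₁/k₂)·C_A^0.5 ⇒ C_A = (S·k₂/k₁)^(2).
= (0.345×0.912/0.113)^(2) = (2.784)^(2) = 7.75 mol/L.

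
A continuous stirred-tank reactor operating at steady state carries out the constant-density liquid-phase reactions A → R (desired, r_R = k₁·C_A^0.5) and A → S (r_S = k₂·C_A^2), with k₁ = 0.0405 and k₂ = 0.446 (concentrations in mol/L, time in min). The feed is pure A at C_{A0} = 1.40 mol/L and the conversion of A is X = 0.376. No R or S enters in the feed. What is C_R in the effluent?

Exit C_A = C_{A0}(1−X) = 1.40×0.624 = 0.8736 mol/L.
Rates in a CSTR are evaluated at the outlet concentration: r_R = 0.0405×0.8736^0.5 = 0.03785, r_S = 0.446×0.8736^2 = 0.3404.
Fraction of consumed A going to R: r_R/(r_R+r_S) = 0.1001.
C_R = 0.1001·C_{A0}·X = 0.1001×1.40×0.376 = 0.0527 mol/L.

0.0527 mol/L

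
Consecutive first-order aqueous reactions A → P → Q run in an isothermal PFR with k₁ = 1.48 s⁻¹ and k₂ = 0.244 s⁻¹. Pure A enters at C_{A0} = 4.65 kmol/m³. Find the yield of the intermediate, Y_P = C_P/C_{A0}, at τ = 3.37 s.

Solving the coupled first-order balances gives C_P(τ) = [k₁/(k₂−k₁)]·C_{A0}·(e^(−k₁τ) − e^(−k₂τ)).
e^(−k₁τ) = e^(−1.48×3.37) = e^(−4.988) = 0.006822; e^(−k₂τ) = e^(−0.8223) = 0.4394.
C_P = 1.48×4.65/(0.244−1.48) × (0.006822−0.4394) = (-5.568)×(-0.4326) = 2.409 kmol/m³.
Y_P = C_P/C_{A0} = 2.409/4.65 = 0.518.

0.518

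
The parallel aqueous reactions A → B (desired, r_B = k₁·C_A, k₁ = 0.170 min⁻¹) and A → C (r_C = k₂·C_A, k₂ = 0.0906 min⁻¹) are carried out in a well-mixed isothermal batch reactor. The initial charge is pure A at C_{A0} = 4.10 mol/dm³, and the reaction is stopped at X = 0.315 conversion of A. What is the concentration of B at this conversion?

0.842 mol/dm³

C_A = C_{A0}(1−X) = 2.808 mol/dm³.
Both paths are first order in A, so the instantaneous fraction to B is constant: dC_B/d(−C_A) = k₁/(k₁+k₂) = 0.6523.
C_B = 0.6523·(C_{A0}−C_A) = 0.6523×1.291 = 0.842 mol/dm³.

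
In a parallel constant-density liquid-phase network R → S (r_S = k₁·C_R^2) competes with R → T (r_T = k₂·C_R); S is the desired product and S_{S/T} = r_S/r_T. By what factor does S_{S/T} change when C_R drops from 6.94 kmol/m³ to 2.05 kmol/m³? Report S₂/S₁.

S_{S/T} = (k₁/k₂)·C_R, so S₂/S₁ = (C_{R,2}/C_{R,1}).
= 2.05/6.94 = 0.295.

0.295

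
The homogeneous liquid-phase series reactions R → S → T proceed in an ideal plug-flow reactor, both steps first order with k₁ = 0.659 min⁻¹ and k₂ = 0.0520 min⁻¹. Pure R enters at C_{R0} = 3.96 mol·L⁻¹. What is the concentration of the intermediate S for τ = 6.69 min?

Solving the coupled first-order balances gives C_S(τ) = [k₁/(k₂−k₁)]·C_{R0}·(e^(−k₁τ) − e^(−k₂τ)).
e^(−k₁τ) = e^(−0.659×6.69) = e^(−4.409) = 0.01217; e^(−k₂τ) = e^(−0.3479) = 0.7062.
C_S = 0.659×3.96/(0.0520−0.659) × (0.01217−0.7062) = (-4.299)×(-0.6940) = 2.984 mol·L⁻¹.

2.98 mol·L⁻¹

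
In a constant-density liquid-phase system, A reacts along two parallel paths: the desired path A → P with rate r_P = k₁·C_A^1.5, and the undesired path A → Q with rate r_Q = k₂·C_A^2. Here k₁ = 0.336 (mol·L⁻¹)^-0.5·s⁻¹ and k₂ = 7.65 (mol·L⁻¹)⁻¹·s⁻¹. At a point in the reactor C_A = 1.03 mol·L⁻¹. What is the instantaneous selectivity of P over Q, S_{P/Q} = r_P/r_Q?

S_{P/Q} = r_P/r_Q = (k₁·C_A^1.5)/(k₂·C_A^2) = (k₁/k₂)·C_A^-0.5.
= (0.336×1.030^1.5) / (7.65×1.030^2) = 0.3512/8.116 = 0.0433.

0.0433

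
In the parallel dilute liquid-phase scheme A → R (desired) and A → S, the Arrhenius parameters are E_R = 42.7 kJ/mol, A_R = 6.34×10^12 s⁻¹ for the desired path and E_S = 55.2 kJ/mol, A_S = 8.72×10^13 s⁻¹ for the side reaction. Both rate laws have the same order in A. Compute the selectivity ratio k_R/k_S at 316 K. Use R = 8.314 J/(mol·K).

8.47

k_R/k_S = (A_R/A_S)·exp[−(E_R−E_S)/(RT)] = (A_R/A_S)·exp[(E_S−E_R)/(RT)].
(E_S−E_R)/(RT) = (55.2−42.7)×10³/(8.314×316) = 12500/2627 = 4.758.
k_R/k_S = (6.34×10^12/8.72×10^13)·exp(4.758) = 0.07271 × 116.5 = 8.47.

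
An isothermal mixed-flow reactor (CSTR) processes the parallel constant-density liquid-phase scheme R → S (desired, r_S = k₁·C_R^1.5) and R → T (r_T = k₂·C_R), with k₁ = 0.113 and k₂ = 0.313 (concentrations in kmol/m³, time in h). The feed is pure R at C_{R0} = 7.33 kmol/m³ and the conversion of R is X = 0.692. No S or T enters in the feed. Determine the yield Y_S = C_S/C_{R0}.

0.243

Exit C_R = C_{R0}(1−X) = 7.33×0.308 = 2.258 kmol/m³.
In a CSTR the entire volume is at exit conditions, so r_S = 0.113×2.258^1.5 = 0.3833 and r_T = 0.313×2.258 = 0.7066.
Fraction of consumed R going to S: r_S/(r_S+r_T) = 0.3517.
C_S = 0.3517·C_{R0}·X = 0.3517×7.33×0.692 = 1.78 kmol/m³; Y_S = C_S/C_{R0} = 0.243.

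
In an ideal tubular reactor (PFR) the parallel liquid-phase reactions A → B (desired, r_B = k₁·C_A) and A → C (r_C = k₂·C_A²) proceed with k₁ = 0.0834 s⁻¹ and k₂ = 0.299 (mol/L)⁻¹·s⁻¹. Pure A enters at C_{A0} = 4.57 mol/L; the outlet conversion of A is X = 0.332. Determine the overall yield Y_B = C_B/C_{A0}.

0.0229

C_A = C_{A0}(1−X) = 3.053 mol/L.
Along a PFR/batch, dC_B/dC_A = −r_B/(r_B+r_C) = −k₁/(k₁+k₂·C_A).
Integrating from C_{A0} to C_A: C_B = (0.0834/0.299)·ln[(0.0834+0.299·4.57)/(0.0834+0.299·3.05)] = 0.2789·ln(1.450/0.9962) = 0.1047 mol/L.
Y_B = C_B/C_{A0} = 0.1047/4.57 = 0.0229.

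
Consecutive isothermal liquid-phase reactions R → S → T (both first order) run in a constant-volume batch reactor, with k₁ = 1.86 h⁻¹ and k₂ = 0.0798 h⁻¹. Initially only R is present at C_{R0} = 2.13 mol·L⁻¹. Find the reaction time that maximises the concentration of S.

Setting dC_S/dt = 0 gives t_opt = ln(k₂/k₁)/(k₂−k₁).
= ln(0.0798/1.86)/(0.0798−1.86) = ln(0.04290)/-1.780 = -3.149/-1.780 = 1.77 h.

1.77 h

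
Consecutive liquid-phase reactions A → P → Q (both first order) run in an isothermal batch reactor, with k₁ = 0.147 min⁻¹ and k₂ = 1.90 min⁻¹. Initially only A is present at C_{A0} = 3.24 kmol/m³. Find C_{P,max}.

0.202 kmol/m³

At the optimum, C_{P,max}/C_{A0} = (k₁/k₂)^[k₂/(k₂−k₁)].
= (0.147/1.90)^(1.90/(1.90−0.147)) = (0.07737)^(1.084) = 0.06243.
C_{P,max} = 0.06243×3.24 = 0.202 kmol/m³.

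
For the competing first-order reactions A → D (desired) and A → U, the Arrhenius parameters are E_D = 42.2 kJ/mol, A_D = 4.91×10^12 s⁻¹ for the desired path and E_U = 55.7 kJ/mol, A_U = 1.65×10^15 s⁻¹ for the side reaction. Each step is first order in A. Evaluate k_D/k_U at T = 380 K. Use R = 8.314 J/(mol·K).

k_D/k_U = (A_D/A_U)·exp[−(E_D−E_U)/(RT)] = (A_D/A_U)·exp[(E_U−E_D)/(RT)].
(E_U−E_D)/(RT) = (55.7−42.2)×10³/(8.314×380) = 13500/3159 = 4.273.
k_D/k_U = (4.91×10^12/1.65×10^15)·exp(4.273) = 0.002976 × 71.74 = 0.213.
Since E_D < E_U, lowering the temperature improves selectivity toward D.

0.213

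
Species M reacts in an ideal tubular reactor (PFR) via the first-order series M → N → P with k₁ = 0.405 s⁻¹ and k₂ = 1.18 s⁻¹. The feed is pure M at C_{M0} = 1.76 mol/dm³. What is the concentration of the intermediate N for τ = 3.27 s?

0.225 mol/dm³

For first-order series with pure M initially, C_N(τ) = k₁C_{M0}/(k₂−k₁)·(e^(−k₁τ) − e^(−k₂τ)).
e^(−k₁τ) = e^(−0.405×3.27) = e^(−1.324) = 0.2660; e^(−k₂τ) = e^(−3.859) = 0.02110.
C_N = 0.405×1.76/(1.18−0.405) × (0.2660−0.02110) = 0.9197×0.2449 = 0.2252 mol/dm³.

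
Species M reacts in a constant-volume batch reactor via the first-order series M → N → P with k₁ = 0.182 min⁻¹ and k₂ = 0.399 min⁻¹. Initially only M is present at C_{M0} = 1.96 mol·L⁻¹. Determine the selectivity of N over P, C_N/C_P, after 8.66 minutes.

The intermediate concentration in a first-order A→B→C sequence is C_N = k₁C_{M0}(e^(−k₁t) − e^(−k₂t))/(k₂−k₁).
e^(−k₁t) = e^(−0.182×8.66) = e^(−1.576) = 0.2068; e^(−k₂t) = e^(−3.455) = 0.03158.
C_N = 0.182×1.96/(0.399−0.182) × (0.2068−0.03158) = 1.644×0.1752 = 0.2880 mol·L⁻¹.
C_M = C_{M0}e^(−k₁t) = 0.4053 mol·L⁻¹, so C_P = C_{M0}−C_M−C_N = 1.267 mol·L⁻¹; C_N/C_P = 0.227.

0.227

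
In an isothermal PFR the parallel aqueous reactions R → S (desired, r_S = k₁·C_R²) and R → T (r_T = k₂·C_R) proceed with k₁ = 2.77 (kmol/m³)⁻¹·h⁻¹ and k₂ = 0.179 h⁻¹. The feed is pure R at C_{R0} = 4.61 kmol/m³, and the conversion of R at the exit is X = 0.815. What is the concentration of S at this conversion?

C_R = C_{R0}(1−X) = 0.8529 kmol/m³.
Along a PFR/batch, dC_T/dC_R = −r_T/(r_S+r_T) = −k₂/(k₂+k₁·C_R).
Integrating from C_{R0} to C_R: C_T = (0.179/2.77)·ln[(0.179+2.77·4.61)/(0.179+2.77·0.853)] = 0.06462·ln(12.95/2.541) = 0.1052 kmol/m³.
Then C_S = (C_{R0}−C_R) − C_T = 3.757 − 0.1052 = 3.652 kmol/m³.

3.65 kmol/m³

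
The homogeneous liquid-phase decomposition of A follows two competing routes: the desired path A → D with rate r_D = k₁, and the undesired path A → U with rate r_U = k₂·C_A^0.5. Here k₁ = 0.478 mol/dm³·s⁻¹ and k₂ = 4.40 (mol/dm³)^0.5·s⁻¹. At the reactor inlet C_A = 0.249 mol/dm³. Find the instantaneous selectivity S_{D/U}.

0.218

S_{D/U} = r_D/r_U = (k₁)/(k₂·C_A^0.5) = (k₁/k₂)·C_A^-0.5.
= (0.478) / (4.40×0.2490^0.5) = 0.4780/2.196 = 0.218.
The undesired path is higher order in A, so low C_A (CSTR or dilute feed) favours D.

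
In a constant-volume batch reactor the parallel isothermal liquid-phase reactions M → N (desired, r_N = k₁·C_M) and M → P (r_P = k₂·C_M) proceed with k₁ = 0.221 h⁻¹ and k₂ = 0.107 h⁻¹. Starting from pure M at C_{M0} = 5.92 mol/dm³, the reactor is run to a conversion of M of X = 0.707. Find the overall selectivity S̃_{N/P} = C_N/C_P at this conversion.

2.07

C_M = C_{M0}(1−X) = 1.735 mol/dm³.
Both paths are first order in M, so the instantaneous fraction to N is constant: dC_N/d(−C_M) = k₁/(k₁+k₂) = 0.6738.
C_N = 0.6738·(C_{M0}−C_M) = 0.6738×4.185 = 2.82 mol/dm³.
C_P = (C_{M0}−C_M)−C_N = 1.365 mol/dm³; S̃_{N/P} = 2.820/1.365 = 2.07.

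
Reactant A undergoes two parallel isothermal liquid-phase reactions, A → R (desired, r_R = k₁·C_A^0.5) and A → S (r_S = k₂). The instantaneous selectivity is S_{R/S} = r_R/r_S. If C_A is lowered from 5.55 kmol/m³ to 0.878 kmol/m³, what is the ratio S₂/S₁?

S_{R/S} = (k₁/k₂)·C_A^0.5, so S₂/S₁ = (C_{A,2}/C_{A,1})^0.5.
= (0.878/5.55)^0.5 = (0.1582)^0.5 = 0.398.

0.398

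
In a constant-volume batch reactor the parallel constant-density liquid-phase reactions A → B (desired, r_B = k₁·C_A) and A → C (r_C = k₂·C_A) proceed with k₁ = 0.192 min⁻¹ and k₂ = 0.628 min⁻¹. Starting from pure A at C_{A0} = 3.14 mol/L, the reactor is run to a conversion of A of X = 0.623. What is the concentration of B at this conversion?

C_A = C_{A0}(1−X) = 1.184 mol/L.
Both paths are first order in A, so the instantaneous fraction to B is constant: dC_B/d(−C_A) = k₁/(k₁+k₂) = 0.2341.
C_B = 0.2341·(C_{A0}−C_A) = 0.2341×1.956 = 0.458 mol/L.

0.458 mol/L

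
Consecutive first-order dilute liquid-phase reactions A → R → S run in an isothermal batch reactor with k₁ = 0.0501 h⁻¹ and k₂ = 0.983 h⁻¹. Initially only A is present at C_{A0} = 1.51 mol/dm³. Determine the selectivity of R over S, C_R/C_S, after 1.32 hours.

1.25

Solving the coupled first-order balances gives C_R(t) = [k₁/(k₂−k₁)]·C_{A0}·(e^(−k₁t) − e^(−k₂t)).
e^(−k₁t) = e^(−0.0501×1.32) = e^(−0.06613) = 0.9360; e^(−k₂t) = e^(−1.298) = 0.2732.
C_R = 0.0501×1.51/(0.983−0.0501) × (0.9360−0.2732) = 0.08109×0.6628 = 0.05375 mol/dm³.
C_A = C_{A0}e^(−k₁t) = 1.413 mol/dm³, so C_S = C_{A0}−C_A−C_R = 0.04288 mol/dm³; C_R/C_S = 1.25.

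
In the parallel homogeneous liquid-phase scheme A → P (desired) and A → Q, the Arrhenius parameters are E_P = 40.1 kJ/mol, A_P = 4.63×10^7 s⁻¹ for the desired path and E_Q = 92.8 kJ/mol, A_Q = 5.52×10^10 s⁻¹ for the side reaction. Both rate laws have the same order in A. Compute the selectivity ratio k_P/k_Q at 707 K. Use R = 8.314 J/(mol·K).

Since both paths have the same order in A, the concentration cancels and S_{P/Q} = k_P/k_Q = (A_P/A_Q)·exp[(E_Q−E_P)/(RT)].
(E_Q−E_P)/(RT) = (92.8−40.1)×10³/(8.314×707) = 52700/5878 = 8.966.
k_P/k_Q = (4.63×10^7/5.52×10^10)·exp(8.966) = 8.388×10^-4 × 7829 = 6.57.

6.57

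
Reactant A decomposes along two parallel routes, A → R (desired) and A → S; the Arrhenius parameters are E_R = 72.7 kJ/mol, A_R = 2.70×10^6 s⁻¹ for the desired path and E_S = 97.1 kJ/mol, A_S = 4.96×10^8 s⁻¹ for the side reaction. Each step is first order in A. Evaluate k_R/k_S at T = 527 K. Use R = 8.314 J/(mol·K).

1.43

Since both paths have the same order in A, the concentration cancels and S_{R/S} = k_R/k_S = (A_R/A_S)·exp[(E_S−E_R)/(RT)].
(E_S−E_R)/(RT) = (97.1−72.7)×10³/(8.314×527) = 24400/4381 = 5.569.
k_R/k_S = (2.70×10^6/4.96×10^8)·exp(5.569) = 0.005444 × 262.1 = 1.43.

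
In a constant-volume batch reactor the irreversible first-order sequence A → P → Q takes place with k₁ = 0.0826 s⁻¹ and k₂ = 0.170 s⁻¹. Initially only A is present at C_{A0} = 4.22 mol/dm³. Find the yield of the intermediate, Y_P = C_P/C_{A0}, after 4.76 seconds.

Solving the coupled first-order balances gives C_P(t) = [k₁/(k₂−k₁)]·C_{A0}·(e^(−k₁t) − e^(−k₂t)).
e^(−k₁t) = e^(−0.0826×4.76) = e^(−0.3932) = 0.6749; e^(−k₂t) = e^(−0.8092) = 0.4452.
C_P = 0.0826×4.22/(0.170−0.0826) × (0.6749−0.4452) = 3.988×0.2297 = 0.9161 mol/dm³.
Y_P = C_P/C_{A0} = 0.9161/4.22 = 0.217.

0.217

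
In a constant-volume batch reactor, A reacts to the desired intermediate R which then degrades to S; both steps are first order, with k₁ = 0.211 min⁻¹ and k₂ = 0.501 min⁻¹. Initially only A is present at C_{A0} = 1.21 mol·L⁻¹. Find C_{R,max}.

At the optimum, C_{R,max}/C_{A0} = (k₁/k₂)^[k₂/(k₂−k₁)].
= (0.211/0.501)^(0.501/(0.501−0.211)) = (0.4212)^(1.728) = 0.2245.
C_{R,max} = 0.2245×1.21 = 0.272 mol·L⁻¹.

0.272 mol·L⁻¹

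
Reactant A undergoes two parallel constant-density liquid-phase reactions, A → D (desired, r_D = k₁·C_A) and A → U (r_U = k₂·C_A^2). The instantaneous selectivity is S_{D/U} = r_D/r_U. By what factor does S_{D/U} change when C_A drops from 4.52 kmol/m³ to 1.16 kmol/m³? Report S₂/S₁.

3.90

S_{D/U} = (k₁/k₂)·C_A⁻¹, so S₂/S₁ = (C_{A,2}/C_{A,1})⁻¹.
= 4.52/1.16 = 3.90.
Selectivity toward D rises as C_A falls — low-concentration operation is favoured.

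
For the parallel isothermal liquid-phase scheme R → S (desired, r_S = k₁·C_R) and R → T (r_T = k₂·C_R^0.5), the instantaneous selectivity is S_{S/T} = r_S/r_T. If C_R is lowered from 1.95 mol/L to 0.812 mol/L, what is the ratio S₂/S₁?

0.645

S_{S/T} = (k₁/k₂)·C_R^0.5, so S₂/S₁ = (C_{R,2}/C_{R,1})^0.5.
= (0.812/1.95)^0.5 = (0.4164)^0.5 = 0.645.
Selectivity toward S falls as C_R falls — high-concentration operation is favoured.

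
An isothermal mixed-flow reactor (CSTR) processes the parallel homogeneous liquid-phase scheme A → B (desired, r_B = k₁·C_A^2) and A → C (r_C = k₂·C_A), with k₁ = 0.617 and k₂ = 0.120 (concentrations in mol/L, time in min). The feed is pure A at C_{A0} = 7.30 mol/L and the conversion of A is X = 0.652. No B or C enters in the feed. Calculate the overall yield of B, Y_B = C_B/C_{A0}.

Exit C_A = C_{A0}(1−X) = 7.30×0.348 = 2.540 mol/L.
In a CSTR the entire volume is at exit conditions, so r_B = 0.617×2.540^2 = 3.982 and r_C = 0.120×2.540 = 0.3048.
Fraction of consumed A going to B: r_B/(r_B+r_C) = 0.9289.
C_B = 0.9289·C_{A0}·X = 0.9289×7.30×0.652 = 4.42 mol/L; Y_B = C_B/C_{A0} = 0.606.

0.606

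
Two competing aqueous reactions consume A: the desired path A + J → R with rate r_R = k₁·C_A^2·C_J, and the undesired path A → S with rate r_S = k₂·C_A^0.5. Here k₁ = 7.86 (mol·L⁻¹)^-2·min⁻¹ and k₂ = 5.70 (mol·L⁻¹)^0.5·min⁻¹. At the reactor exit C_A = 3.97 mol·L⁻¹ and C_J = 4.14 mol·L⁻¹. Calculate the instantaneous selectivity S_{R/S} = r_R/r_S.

S_{R/S} = r_R/r_S = (k₁·C_A^2·C_J)/(k₂·C_A^0.5) = (k₁/k₂)·C_A^1.5·C_J.
= (7.86×3.970^2×4.140) / (5.70×3.970^0.5) = 512.9/11.36 = 45.2.
Since the desired path is higher order in A, keeping C_A high (PFR or concentrated feed) favours R.

45.2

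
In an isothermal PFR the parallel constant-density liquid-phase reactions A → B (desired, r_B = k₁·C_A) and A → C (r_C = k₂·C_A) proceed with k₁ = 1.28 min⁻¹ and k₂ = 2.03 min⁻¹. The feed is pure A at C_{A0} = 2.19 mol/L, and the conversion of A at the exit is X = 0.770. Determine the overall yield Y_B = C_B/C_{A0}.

C_A = C_{A0}(1−X) = 0.5037 mol/L.
Both paths are first order in A, so the instantaneous fraction to B is constant: dC_B/d(−C_A) = k₁/(k₁+k₂) = 0.3867.
C_B = 0.3867·(C_{A0}−C_A) = 0.3867×1.686 = 0.652 mol/L.
Y_B = C_B/C_{A0} = 0.6521/2.19 = 0.298.

0.298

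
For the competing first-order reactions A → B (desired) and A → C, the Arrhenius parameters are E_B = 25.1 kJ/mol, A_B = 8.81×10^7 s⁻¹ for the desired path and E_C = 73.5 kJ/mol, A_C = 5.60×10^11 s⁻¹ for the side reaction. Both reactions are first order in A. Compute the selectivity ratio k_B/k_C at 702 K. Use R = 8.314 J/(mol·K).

k_B/k_C = (A_B/A_C)·exp[−(E_B−E_C)/(RT)] = (A_B/A_C)·exp[(E_C−E_B)/(RT)].
(E_C−E_B)/(RT) = (73.5−25.1)×10³/(8.314×702) = 48400/5836 = 8.293.
k_B/k_C = (8.81×10^7/5.60×10^11)·exp(8.293) = 1.573×10^-4 × 3995 = 0.628.
Since E_B < E_C, lowering the temperature improves selectivity toward B.

0.628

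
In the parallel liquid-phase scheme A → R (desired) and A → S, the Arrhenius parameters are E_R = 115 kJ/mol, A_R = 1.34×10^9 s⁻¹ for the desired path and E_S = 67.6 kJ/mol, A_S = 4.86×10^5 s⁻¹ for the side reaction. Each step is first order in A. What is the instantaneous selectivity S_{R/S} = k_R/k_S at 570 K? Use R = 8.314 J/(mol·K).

0.125

Since both paths have the same order in A, the concentration cancels and S_{R/S} = k_R/k_S = (A_R/A_S)·exp[(E_S−E_R)/(RT)].
(E_S−E_R)/(RT) = (67.6−115)×10³/(8.314×570) = -47400/4739 = -10.00.
k_R/k_S = (1.34×10^9/4.86×10^5)·exp(-10.00) = 2757 × 4.530×10^-5 = 0.125.
Since E_R > E_S, raising the temperature improves selectivity toward R.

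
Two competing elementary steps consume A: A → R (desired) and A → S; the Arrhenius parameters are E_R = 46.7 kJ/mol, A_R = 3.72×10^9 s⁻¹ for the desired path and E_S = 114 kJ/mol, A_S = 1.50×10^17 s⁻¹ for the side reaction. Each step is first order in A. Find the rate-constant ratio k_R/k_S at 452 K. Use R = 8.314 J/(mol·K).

1.49

With equal orders, S_{R/S} = k_R/k_S = (A_R/A_S)·exp[(E_S−E_R)/(RT)].
(E_S−E_R)/(RT) = (114−46.7)×10³/(8.314×452) = 67300/3758 = 17.91.
k_R/k_S = (3.72×10^9/1.50×10^17)·exp(17.91) = 2.480×10^-8 × 5.994×10^7 = 1.49.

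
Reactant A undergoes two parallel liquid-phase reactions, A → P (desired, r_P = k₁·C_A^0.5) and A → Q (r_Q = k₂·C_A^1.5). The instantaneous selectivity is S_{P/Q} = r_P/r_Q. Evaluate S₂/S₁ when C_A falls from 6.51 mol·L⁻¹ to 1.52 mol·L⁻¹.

4.28

S_{P/Q} = (k₁/k₂)·C_A⁻¹, so S₂/S₁ = (C_{A,2}/C_{A,1})⁻¹.
= 6.51/1.52 = 4.28.
Selectivity toward P rises as C_A falls — low-concentration operation is favoured.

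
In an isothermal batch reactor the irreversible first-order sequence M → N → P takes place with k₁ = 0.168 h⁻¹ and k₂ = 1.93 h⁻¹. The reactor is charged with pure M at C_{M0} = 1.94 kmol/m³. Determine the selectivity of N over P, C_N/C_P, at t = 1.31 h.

0.536

Solving the coupled first-order balances gives C_N(t) = [k₁/(k₂−k₁)]·C_{M0}·(e^(−k₁t) − e^(−k₂t)).
e^(−k₁t) = e^(−0.168×1.31) = e^(−0.2201) = 0.8025; e^(−k₂t) = e^(−2.528) = 0.07979.
C_N = 0.168×1.94/(1.93−0.168) × (0.8025−0.07979) = 0.1850×0.7227 = 0.1337 kmol/m³.
C_M = C_{M0}e^(−k₁t) = 1.557 kmol/m³, so C_P = C_{M0}−C_M−C_N = 0.2496 kmol/m³; C_N/C_P = 0.536.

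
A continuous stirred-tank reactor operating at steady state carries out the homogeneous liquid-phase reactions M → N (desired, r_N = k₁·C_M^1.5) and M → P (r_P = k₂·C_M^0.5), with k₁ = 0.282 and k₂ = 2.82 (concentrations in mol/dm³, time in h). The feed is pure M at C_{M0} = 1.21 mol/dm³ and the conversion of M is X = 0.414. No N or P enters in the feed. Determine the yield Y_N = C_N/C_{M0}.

0.0274

Exit C_M = C_{M0}(1−X) = 1.21×0.586 = 0.7091 mol/dm³.
A CSTR operates uniformly at the exit composition, giving r_N = 0.1684 and r_P = 2.375 (each k·C_M^n at C_M = 0.7091).
Fraction of consumed M going to N: r_N/(r_N+r_P) = 0.06621.
C_N = 0.06621·C_{M0}·X = 0.06621×1.21×0.414 = 0.0332 mol/dm³; Y_N = C_N/C_{M0} = 0.0274.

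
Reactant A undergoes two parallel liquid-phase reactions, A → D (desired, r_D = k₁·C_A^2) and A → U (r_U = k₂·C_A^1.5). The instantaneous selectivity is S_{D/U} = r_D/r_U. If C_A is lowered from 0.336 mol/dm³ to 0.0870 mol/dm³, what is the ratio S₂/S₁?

S_{D/U} = (k₁/k₂)·C_A^0.5, so S₂/S₁ = (C_{A,2}/C_{A,1})^0.5.
= (0.0870/0.336)^0.5 = (0.2589)^0.5 = 0.509.
Selectivity toward D falls as C_A falls — high-concentration operation is favoured.

0.509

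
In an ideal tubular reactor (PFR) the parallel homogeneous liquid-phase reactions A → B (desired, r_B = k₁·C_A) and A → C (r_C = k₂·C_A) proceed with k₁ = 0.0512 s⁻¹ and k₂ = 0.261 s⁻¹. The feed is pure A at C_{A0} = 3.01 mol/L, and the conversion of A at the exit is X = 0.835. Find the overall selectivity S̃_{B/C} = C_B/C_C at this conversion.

C_A = C_{A0}(1−X) = 0.4967 mol/L.
Both paths are first order in A, so the instantaneous fraction to B is constant: dC_B/d(−C_A) = k₁/(k₁+k₂) = 0.1640.
C_B = 0.1640·(C_{A0}−C_A) = 0.1640×2.513 = 0.412 mol/L.
C_C = (C_{A0}−C_A)−C_B = 2.101 mol/L; S̃_{B/C} = 0.4122/2.101 = 0.196.

0.196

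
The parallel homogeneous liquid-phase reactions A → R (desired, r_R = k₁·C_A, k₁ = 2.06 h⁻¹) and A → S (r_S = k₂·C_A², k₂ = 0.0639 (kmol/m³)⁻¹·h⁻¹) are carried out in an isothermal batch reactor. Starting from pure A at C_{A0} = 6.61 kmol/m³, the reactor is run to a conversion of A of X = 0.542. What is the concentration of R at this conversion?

C_A = C_{A0}(1−X) = 3.027 kmol/m³.
Along a PFR/batch, dC_R/dC_A = −r_R/(r_R+r_S) = −k₁/(k₁+k₂·C_A).
Integrating from C_{A0} to C_A: C_R = (2.06/0.0639)·ln[(2.06+0.0639·6.61)/(2.06+0.0639·3.03)] = 32.24·ln(2.482/2.253) = 3.119 kmol/m³.

3.12 kmol/m³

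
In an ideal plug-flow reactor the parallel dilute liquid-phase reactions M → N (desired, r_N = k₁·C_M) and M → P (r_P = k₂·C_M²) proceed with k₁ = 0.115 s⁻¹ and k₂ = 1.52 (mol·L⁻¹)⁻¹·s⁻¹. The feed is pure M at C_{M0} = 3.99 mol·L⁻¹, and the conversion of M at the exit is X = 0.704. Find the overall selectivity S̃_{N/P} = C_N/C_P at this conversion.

0.0327

C_M = C_{M0}(1−X) = 1.181 mol·L⁻¹.
Along a PFR/batch, dC_N/dC_M = −r_N/(r_N+r_P) = −k₁/(k₁+k₂·C_M).
Integrating from C_{M0} to C_M: C_N = (0.115/1.52)·ln[(0.115+1.52·3.99)/(0.115+1.52·1.18)] = 0.07566·ln(6.180/1.910) = 0.08883 mol·L⁻¹.
C_P = (C_{M0}−C_M)−C_N = 2.720 mol·L⁻¹; S̃_{N/P} = 0.08883/2.720 = 0.0327.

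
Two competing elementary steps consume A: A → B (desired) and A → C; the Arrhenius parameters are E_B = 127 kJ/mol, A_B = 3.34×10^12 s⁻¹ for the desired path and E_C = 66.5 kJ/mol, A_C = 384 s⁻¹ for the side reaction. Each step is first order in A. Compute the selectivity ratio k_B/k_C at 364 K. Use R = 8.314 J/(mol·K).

18.1

Since both paths have the same order in A, the concentration cancels and S_{B/C} = k_B/k_C = (A_B/A_C)·exp[(E_C−E_B)/(RT)].
(E_C−E_B)/(RT) = (66.5−127)×10³/(8.314×364) = -60500/3026 = -19.99.
k_B/k_C = (3.34×10^12/384)·exp(-19.99) = 8.698×10^9 × 2.079×10^-9 = 18.1.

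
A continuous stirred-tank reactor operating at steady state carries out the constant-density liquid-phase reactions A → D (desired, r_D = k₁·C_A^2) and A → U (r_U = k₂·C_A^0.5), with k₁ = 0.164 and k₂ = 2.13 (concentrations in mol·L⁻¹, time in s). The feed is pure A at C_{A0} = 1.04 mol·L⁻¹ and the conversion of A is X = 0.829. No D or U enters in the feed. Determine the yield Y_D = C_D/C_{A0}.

Exit C_A = C_{A0}(1−X) = 1.04×0.171 = 0.1778 mol·L⁻¹.
A CSTR operates uniformly at the exit composition, giving r_D = 0.005187 and r_U = 0.8982 (each k·C_A^n at C_A = 0.1778).
Fraction of consumed A going to D: r_D/(r_D+r_U) = 0.005741.
C_D = 0.005741·C_{A0}·X = 0.005741×1.04×0.829 = 0.00495 mol·L⁻¹; Y_D = C_D/C_{A0} = 0.00476.

0.00476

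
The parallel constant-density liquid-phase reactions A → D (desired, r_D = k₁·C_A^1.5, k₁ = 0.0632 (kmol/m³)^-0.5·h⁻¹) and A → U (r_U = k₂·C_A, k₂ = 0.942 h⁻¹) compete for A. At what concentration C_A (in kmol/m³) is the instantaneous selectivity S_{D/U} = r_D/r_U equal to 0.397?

S_{D/U} = (k₁/k₂)·C_A^0.5 ⇒ C_A = (S·k₂/k₁)^(2).
= (0.397×0.942/0.0632)^(2) = (5.917)^(2) = 35.0 kmol/m³.

35.0 kmol/m³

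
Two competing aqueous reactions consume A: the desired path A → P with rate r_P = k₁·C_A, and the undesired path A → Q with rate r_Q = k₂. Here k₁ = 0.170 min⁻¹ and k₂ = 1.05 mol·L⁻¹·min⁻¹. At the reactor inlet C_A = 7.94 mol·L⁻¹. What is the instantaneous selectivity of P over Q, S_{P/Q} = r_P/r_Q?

S_{P/Q} = r_P/r_Q = (k₁·C_A)/(k₂) = (k₁/k₂)·C_A.
= (0.170×7.940) / (1.05) = 1.350/1.050 = 1.29.

1.29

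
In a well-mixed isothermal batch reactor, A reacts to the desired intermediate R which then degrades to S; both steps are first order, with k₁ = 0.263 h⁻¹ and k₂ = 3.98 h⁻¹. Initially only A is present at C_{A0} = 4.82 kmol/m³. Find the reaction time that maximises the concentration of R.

0.731 h

The intermediate peaks when r₁ = r₂, i.e. k₁e^(−k₁t) = k₂e^(−k₂t), giving t_opt = ln(k₂/k₁)/(k₂−k₁).
= ln(3.98/0.263)/(3.98−0.263) = ln(15.13)/3.717 = 2.717/3.717 = 0.731 h.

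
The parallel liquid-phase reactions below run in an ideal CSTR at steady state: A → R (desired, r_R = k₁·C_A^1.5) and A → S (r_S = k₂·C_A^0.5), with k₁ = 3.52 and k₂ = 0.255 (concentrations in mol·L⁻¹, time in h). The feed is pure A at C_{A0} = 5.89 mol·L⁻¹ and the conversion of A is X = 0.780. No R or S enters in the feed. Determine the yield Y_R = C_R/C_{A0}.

0.739

Exit C_A = C_{A0}(1−X) = 5.89×0.220 = 1.296 mol·L⁻¹.
In a CSTR the entire volume is at exit conditions, so r_R = 3.52×1.296^1.5 = 5.192 and r_S = 0.255×1.296^0.5 = 0.2903.
Fraction of consumed A going to R: r_R/(r_R+r_S) = 0.9471.
C_R = 0.9471·C_{A0}·X = 0.9471×5.89×0.780 = 4.35 mol·L⁻¹; Y_R = C_R/C_{A0} = 0.739.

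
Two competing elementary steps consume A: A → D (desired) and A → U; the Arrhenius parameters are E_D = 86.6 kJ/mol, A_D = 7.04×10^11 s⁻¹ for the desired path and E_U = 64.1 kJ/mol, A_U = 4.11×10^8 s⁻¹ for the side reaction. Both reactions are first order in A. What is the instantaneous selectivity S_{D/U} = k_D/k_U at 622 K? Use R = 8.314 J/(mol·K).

22.1

With equal orders, S_{D/U} = k_D/k_U = (A_D/A_U)·exp[(E_U−E_D)/(RT)].
(E_U−E_D)/(RT) = (64.1−86.6)×10³/(8.314×622) = -22500/5171 = -4.351.
k_D/k_U = (7.04×10^11/4.11×10^8)·exp(-4.351) = 1713 × 0.01289 = 22.1.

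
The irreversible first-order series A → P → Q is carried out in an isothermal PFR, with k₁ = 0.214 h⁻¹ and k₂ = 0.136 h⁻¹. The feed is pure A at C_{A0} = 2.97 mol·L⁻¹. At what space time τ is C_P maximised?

5.81 h

Setting dC_P/dτ = 0 gives τ_opt = ln(k₂/k₁)/(k₂−k₁).
= ln(0.136/0.214)/(0.136−0.214) = ln(0.6355)/-0.07800 = -0.4533/-0.07800 = 5.81 h.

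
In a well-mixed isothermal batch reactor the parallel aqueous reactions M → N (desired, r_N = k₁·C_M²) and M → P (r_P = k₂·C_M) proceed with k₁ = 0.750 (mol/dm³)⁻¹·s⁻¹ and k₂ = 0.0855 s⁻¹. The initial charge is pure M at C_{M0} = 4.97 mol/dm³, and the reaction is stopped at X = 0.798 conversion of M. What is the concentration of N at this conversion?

3.79 mol/dm³

C_M = C_{M0}(1−X) = 1.004 mol/dm³.
Along a PFR/batch, dC_P/dC_M = −r_P/(r_N+r_P) = −k₂/(k₂+k₁·C_M).
Integrating from C_{M0} to C_M: C_P = (0.0855/0.750)·ln[(0.0855+0.750·4.97)/(0.0855+0.750·1.00)] = 0.1140·ln(3.813/0.8385) = 0.1727 mol/dm³.
Then C_N = (C_{M0}−C_M) − C_P = 3.966 − 0.1727 = 3.793 mol/dm³.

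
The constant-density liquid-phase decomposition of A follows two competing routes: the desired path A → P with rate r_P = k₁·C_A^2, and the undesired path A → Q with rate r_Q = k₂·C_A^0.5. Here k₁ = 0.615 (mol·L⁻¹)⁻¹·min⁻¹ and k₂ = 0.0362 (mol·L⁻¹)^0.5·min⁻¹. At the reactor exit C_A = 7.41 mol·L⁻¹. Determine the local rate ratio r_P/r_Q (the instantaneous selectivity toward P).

S_{P/Q} = r_P/r_Q = (k₁·C_A^2)/(k₂·C_A^0.5) = (k₁/k₂)·C_A^1.5.
= (0.615×7.410^2) / (0.0362×7.410^0.5) = 33.77/0.09854 = 343.

343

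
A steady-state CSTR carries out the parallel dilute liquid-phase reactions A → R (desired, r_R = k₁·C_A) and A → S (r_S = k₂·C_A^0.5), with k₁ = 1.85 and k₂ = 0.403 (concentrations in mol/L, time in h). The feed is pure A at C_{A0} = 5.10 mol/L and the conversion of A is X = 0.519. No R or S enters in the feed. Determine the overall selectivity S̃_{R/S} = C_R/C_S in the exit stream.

Exit C_A = C_{A0}(1−X) = 5.10×0.481 = 2.453 mol/L.
In a CSTR the entire volume is at exit conditions, so r_R = 1.85×2.453 = 4.538 and r_S = 0.403×2.453^0.5 = 0.6312.
Overall selectivity = C_R/C_S = r_Rτ/(r_Sτ) = r_R/r_S = 7.19.

7.19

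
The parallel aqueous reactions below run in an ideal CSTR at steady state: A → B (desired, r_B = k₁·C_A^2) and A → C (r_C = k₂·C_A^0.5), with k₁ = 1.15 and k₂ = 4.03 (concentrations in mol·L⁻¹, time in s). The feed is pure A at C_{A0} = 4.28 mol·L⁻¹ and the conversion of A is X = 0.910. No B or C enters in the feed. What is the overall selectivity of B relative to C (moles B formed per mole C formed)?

Exit C_A = C_{A0}(1−X) = 4.28×0.0900 = 0.3852 mol·L⁻¹.
In a CSTR the entire volume is at exit conditions, so r_B = 1.15×0.3852^2 = 0.1706 and r_C = 4.03×0.3852^0.5 = 2.501.
Overall selectivity = C_B/C_C = r_Bτ/(r_Cτ) = r_B/r_C = 0.0682.

0.0682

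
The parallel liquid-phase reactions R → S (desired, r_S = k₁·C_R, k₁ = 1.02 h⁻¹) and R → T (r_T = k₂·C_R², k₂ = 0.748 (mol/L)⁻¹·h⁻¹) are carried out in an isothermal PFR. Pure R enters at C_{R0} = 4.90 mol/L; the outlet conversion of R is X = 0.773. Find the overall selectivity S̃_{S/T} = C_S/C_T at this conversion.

0.502

C_R = C_{R0}(1−X) = 1.112 mol/L.
Along a PFR/batch, dC_S/dC_R = −r_S/(r_S+r_T) = −k₁/(k₁+k₂·C_R).
Integrating from C_{R0} to C_R: C_S = (1.02/0.748)·ln[(1.02+0.748·4.90)/(1.02+0.748·1.11)] = 1.364·ln(4.685/1.852) = 1.266 mol/L.
C_T = (C_{R0}−C_R)−C_S = 2.522 mol/L; S̃_{S/T} = 1.266/2.522 = 0.502.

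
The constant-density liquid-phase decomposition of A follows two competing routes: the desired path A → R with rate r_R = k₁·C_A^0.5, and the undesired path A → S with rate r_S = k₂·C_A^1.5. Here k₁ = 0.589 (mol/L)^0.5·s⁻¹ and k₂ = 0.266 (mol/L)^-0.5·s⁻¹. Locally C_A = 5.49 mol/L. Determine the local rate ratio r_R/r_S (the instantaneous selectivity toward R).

S_{R/S} = r_R/r_S = (k₁·C_A^0.5)/(k₂·C_A^1.5) = (k₁/k₂)·C_A⁻¹.
= (0.589×5.490^0.5) / (0.266×5.490^1.5) = 1.380/3.422 = 0.403.
The undesired path is higher order in A, so low C_A (CSTR or dilute feed) favours R.

0.403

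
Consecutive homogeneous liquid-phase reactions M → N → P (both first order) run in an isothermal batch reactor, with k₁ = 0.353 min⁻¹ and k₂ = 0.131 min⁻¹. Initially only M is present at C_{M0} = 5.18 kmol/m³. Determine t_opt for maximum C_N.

The intermediate peaks when r₁ = r₂, i.e. k₁e^(−k₁t) = k₂e^(−k₂t), giving t_opt = ln(k₂/k₁)/(k₂−k₁).
= ln(0.131/0.353)/(0.131−0.353) = ln(0.3711)/-0.2220 = -0.9913/-0.2220 = 4.47 min.

4.47 min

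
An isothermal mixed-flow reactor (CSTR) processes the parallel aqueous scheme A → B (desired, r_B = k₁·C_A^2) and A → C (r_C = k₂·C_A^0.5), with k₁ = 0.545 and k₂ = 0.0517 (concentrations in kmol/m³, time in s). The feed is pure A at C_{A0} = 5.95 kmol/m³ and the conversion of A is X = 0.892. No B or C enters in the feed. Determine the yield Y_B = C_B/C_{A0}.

0.753

Exit C_A = C_{A0}(1−X) = 5.95×0.108 = 0.6426 kmol/m³.
Rates in a CSTR are evaluated at the outlet concentration: r_B = 0.545×0.6426^2 = 0.2250, r_C = 0.0517×0.6426^0.5 = 0.04144.
Fraction of consumed A going to B: r_B/(r_B+r_C) = 0.8445.
C_B = 0.8445·C_{A0}·X = 0.8445×5.95×0.892 = 4.48 kmol/m³; Y_B = C_B/C_{A0} = 0.753.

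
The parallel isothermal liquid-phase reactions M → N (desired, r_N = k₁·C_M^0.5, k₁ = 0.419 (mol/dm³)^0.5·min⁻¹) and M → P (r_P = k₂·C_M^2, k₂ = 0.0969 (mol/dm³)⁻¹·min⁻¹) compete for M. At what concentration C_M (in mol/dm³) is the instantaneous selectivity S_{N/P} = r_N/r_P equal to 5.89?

0.814 mol/dm³

S_{N/P} = (k₁/k₂)·C_M^-1.5 ⇒ C_M = (S·k₂/k₁)^(1/(-1.5)).
= (5.89×0.0969/0.419)^(-0.6667) = (1.362)^(-0.6667) = 0.814 mol/dm³.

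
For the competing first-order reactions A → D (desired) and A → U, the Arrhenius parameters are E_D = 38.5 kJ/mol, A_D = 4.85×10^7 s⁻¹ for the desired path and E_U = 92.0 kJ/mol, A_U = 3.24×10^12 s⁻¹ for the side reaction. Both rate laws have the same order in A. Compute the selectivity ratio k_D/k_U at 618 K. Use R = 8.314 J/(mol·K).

0.498

Since both paths have the same order in A, the concentration cancels and S_{D/U} = k_D/k_U = (A_D/A_U)·exp[(E_U−E_D)/(RT)].
(E_U−E_D)/(RT) = (92.0−38.5)×10³/(8.314×618) = 53500/5138 = 10.41.
k_D/k_U = (4.85×10^7/3.24×10^12)·exp(10.41) = 1.497×10^-5 × 33273 = 0.498.
Since E_D < E_U, lowering the temperature improves selectivity toward D.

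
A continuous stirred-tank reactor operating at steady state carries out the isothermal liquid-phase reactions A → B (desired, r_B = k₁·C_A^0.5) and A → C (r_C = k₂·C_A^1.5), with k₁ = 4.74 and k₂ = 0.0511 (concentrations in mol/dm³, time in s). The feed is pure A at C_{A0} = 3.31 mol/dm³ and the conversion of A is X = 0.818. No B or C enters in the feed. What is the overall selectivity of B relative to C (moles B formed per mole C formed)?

Exit C_A = C_{A0}(1−X) = 3.31×0.182 = 0.6024 mol/dm³.
Rates in a CSTR are evaluated at the outlet concentration: r_B = 4.74×0.6024^0.5 = 3.679, r_C = 0.0511×0.6024^1.5 = 0.02389.
Overall selectivity = C_B/C_C = r_Bτ/(r_Cτ) = r_B/r_C = 154.

154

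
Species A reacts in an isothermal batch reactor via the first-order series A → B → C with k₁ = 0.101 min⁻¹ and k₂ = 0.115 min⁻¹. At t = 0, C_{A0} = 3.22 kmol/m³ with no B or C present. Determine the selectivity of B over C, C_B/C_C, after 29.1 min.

Solving the coupled first-order balances gives C_B(t) = [k₁/(k₂−k₁)]·C_{A0}·(e^(−k₁t) − e^(−k₂t)).
e^(−k₁t) = e^(−0.101×29.1) = e^(−2.939) = 0.05291; e^(−k₂t) = e^(−3.347) = 0.03521.
C_B = 0.101×3.22/(0.115−0.101) × (0.05291−0.03521) = 23.23×0.01771 = 0.4113 kmol/m³.
C_A = C_{A0}e^(−k₁t) = 0.1704 kmol/m³, so C_C = C_{A0}−C_A−C_B = 2.638 kmol/m³; C_B/C_C = 0.156.

0.156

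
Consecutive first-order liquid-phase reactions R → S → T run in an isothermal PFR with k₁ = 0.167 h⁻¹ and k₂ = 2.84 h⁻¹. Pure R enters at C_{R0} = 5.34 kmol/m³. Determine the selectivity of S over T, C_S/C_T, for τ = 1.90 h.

For first-order series with pure R initially, C_S(τ) = k₁C_{R0}/(k₂−k₁)·(e^(−k₁τ) − e^(−k₂τ)).
e^(−k₁τ) = e^(−0.167×1.90) = e^(−0.3173) = 0.7281; e^(−k₂τ) = e^(−5.396) = 0.004535.
C_S = 0.167×5.34/(2.84−0.167) × (0.7281−0.004535) = 0.3336×0.7236 = 0.2414 kmol/m³.
C_R = C_{R0}e^(−k₁τ) = 3.888 kmol/m³, so C_T = C_{R0}−C_R−C_S = 1.210 kmol/m³; C_S/C_T = 0.199.

0.199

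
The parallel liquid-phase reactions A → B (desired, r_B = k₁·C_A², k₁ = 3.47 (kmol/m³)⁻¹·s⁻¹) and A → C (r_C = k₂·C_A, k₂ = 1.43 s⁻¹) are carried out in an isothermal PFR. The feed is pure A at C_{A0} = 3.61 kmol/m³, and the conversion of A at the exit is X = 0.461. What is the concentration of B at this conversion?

C_A = C_{A0}(1−X) = 1.946 kmol/m³.
Along a PFR/batch, dC_C/dC_A = −r_C/(r_B+r_C) = −k₂/(k₂+k₁·C_A).
Integrating from C_{A0} to C_A: C_C = (1.43/3.47)·ln[(1.43+3.47·3.61)/(1.43+3.47·1.95)] = 0.4121·ln(13.96/8.182) = 0.2201 kmol/m³.
Then C_B = (C_{A0}−C_A) − C_C = 1.664 − 0.2201 = 1.444 kmol/m³.

1.44 kmol/m³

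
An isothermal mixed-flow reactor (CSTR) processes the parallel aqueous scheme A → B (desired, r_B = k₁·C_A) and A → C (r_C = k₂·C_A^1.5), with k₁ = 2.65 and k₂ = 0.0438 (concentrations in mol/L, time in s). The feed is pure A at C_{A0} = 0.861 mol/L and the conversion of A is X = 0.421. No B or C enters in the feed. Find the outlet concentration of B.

0.358 mol/L

Exit C_A = C_{A0}(1−X) = 0.861×0.579 = 0.4985 mol/L.
Rates in a CSTR are evaluated at the outlet concentration: r_B = 2.65×0.4985 = 1.321, r_C = 0.0438×0.4985^1.5 = 0.01542.
Fraction of consumed A going to B: r_B/(r_B+r_C) = 0.9885.
C_B = 0.9885·C_{A0}·X = 0.9885×0.861×0.421 = 0.358 mol/L.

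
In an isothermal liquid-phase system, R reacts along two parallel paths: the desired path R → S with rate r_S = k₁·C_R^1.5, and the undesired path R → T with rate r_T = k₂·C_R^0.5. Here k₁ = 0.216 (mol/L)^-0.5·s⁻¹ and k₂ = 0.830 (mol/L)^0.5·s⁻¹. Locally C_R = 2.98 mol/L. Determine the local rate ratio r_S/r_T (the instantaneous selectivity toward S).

S_{S/T} = r_S/r_T = (k₁·C_R^1.5)/(k₂·C_R^0.5) = (k₁/k₂)·C_R.
= (0.216×2.980^1.5) / (0.830×2.980^0.5) = 1.111/1.433 = 0.776.
Since the desired path is higher order in R, keeping C_R high (PFR or concentrated feed) favours S.

0.776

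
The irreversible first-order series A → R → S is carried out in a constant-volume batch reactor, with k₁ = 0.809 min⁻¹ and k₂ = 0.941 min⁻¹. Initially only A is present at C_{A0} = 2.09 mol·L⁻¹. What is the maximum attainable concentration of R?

Evaluating C_R at t_opt = ln(k₂/k₁)/(k₂−k₁) gives C_{R,max}/C_{A0} = (k₁/k₂)^[k₂/(k₂−k₁)].
= (0.809/0.941)^(0.941/(0.941−0.809)) = (0.8597)^(7.129) = 0.3405.
C_{R,max} = 0.3405×2.09 = 0.712 mol·L⁻¹.

0.712 mol·L⁻¹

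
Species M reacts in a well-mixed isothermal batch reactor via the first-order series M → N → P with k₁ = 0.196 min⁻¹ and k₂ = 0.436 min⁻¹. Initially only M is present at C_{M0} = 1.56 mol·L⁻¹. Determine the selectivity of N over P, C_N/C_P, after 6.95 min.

Solving the coupled first-order balances gives C_N(t) = [k₁/(k₂−k₁)]·C_{M0}·(e^(−k₁t) − e^(−k₂t)).
e^(−k₁t) = e^(−0.196×6.95) = e^(−1.362) = 0.2561; e^(−k₂t) = e^(−3.030) = 0.04831.
C_N = 0.196×1.56/(0.436−0.196) × (0.2561−0.04831) = 1.274×0.2078 = 0.2647 mol·L⁻¹.
C_M = C_{M0}e^(−k₁t) = 0.3995 mol·L⁻¹, so C_P = C_{M0}−C_M−C_N = 0.8958 mol·L⁻¹; C_N/C_P = 0.296.

0.296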